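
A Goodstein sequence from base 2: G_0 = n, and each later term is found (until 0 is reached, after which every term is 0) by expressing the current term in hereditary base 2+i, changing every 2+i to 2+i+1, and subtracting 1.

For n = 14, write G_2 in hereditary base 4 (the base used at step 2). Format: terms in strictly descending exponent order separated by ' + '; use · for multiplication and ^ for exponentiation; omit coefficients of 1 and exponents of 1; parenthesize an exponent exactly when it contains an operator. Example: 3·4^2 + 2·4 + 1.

i=0: 14 = 2^(2 + 1) + 2^2 + 2 (b=2); 2→3: 3^(3 + 1) + 3^3 + 3 = 111; 111−1 = 110
i=1: 110 = 3^(3 + 1) + 3^3 + 2 (b=3); 3→4: 4^(4 + 1) + 4^4 + 2 = 1282; 1282−1 = 1281
i=2: 1281 = 4^(4 + 1) + 4^4 + 1 (b=4); 4→5: 5^(5 + 1) + 5^5 + 1 = 18751; 18751−1 = 18750

4^(4 + 1) + 4^4 + 1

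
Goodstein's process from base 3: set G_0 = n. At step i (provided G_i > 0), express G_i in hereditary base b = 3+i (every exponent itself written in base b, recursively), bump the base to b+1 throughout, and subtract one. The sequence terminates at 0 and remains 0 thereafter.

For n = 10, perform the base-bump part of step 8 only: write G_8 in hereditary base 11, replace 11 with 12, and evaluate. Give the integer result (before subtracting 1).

G_0 = 10. HB_3(10) = 3^2 + 1. Bump = 17. G_1 = 16.
G_1 = 16. HB_4(16) = 4^2. Bump = 25. G_2 = 24.
G_2 = 24. HB_5(24) = 4·5 + 4. Bump = 28. G_3 = 27.
G_3 = 27. HB_6(27) = 4·6 + 3. Bump = 31. G_4 = 30.
G_4 = 30. HB_7(30) = 4·7 + 2. Bump = 34. G_5 = 33.
G_5 = 33. HB_8(33) = 4·8 + 1. Bump = 37. G_6 = 36.
G_6 = 36. HB_9(36) = 4·9. Bump = 40. G_7 = 39.
G_7 = 39. HB_10(39) = 3·10 + 9. Bump = 42. G_8 = 41.
G_8 = 41. HB_11(41) = 3·11 + 8. Bump = 44. G_9 = 43.

44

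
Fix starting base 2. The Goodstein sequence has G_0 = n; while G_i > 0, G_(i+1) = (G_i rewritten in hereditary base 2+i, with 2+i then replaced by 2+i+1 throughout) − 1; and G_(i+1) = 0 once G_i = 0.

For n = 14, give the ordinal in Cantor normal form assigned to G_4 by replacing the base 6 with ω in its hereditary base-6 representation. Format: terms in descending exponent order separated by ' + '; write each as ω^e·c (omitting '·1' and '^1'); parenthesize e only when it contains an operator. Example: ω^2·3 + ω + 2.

[0] 14 ≡ 2^(2 + 1) + 2^2 + 2 (base 2). Lift 3: 111. −1: 110.
[1] 110 ≡ 3^(3 + 1) + 3^3 + 2 (base 3). Lift 4: 1282. −1: 1281.
[2] 1281 ≡ 4^(4 + 1) + 4^4 + 1 (base 4). Lift 5: 18751. −1: 18750.
[3] 18750 ≡ 5^(5 + 1) + 5^5 (base 5). Lift 6: 326592. −1: 326591.

ω^(ω + 1) + ω^5·5 + ω^4·5 + ω^3·5 + ω^2·5 + ω·5 + 5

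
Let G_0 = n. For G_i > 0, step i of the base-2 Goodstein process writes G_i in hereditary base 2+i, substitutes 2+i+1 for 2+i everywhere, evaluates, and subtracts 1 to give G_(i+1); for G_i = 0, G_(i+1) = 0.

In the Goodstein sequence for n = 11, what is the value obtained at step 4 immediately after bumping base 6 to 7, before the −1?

G_0=11  [base 2] 2^(2 + 1) + 2 + 1  →[2↦3]→  3^(3 + 1) + 3 + 1 = 85  −1 ⇒ G_1=84
G_1=84  [base 3] 3^(3 + 1) + 3  →[3↦4]→  4^(4 + 1) + 4 = 1028  −1 ⇒ G_2=1027
G_2=1027  [base 4] 4^(4 + 1) + 3  →[4↦5]→  5^(5 + 1) + 3 = 15628  −1 ⇒ G_3=15627
G_3=15627  [base 5] 5^(5 + 1) + 2  →[5↦6]→  6^(6 + 1) + 2 = 279938  −1 ⇒ G_4=279937
G_4=279937  [base 6] 6^(6 + 1) + 1  →[6↦7]→  7^(7 + 1) + 1 = 5764802  −1 ⇒ G_5=5764801

5764802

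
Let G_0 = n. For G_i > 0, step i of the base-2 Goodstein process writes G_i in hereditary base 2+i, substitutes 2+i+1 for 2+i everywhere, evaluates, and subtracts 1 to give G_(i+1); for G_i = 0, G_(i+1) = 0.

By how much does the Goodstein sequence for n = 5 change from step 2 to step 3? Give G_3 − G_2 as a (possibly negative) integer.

[0] 5 ≡ 2^2 + 1 (base 2). Lift 3: 28. −1: 27.
[1] 27 ≡ 3^3 (base 3). Lift 4: 256. −1: 255.
[2] 255 ≡ 3·4^3 + 3·4^2 + 3·4 + 3 (base 4). Lift 5: 468. −1: 467.

212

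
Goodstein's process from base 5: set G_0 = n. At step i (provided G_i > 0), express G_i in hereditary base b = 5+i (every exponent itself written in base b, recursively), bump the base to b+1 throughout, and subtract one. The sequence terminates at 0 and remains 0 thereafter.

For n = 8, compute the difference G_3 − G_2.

[0] 8 ≡ 5 + 3 (base 5). Lift 6: 9. −1: 8.
[1] 8 ≡ 6 + 2 (base 6). Lift 7: 9. −1: 8.
[2] 8 ≡ 7 + 1 (base 7). Lift 8: 9. −1: 8.

0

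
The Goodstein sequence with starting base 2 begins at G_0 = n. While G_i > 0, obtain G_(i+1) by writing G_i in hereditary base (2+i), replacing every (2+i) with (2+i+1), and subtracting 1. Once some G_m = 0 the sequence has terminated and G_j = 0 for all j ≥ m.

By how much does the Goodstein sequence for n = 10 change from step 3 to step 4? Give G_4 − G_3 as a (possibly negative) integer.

264310

i=0: 10 = 2^(2 + 1) + 2 (b=2); 2→3: 3^(3 + 1) + 3 = 84; 84−1 = 83
i=1: 83 = 3^(3 + 1) + 2 (b=3); 3→4: 4^(4 + 1) + 2 = 1026; 1026−1 = 1025
i=2: 1025 = 4^(4 + 1) + 1 (b=4); 4→5: 5^(5 + 1) + 1 = 15626; 15626−1 = 15625
i=3: 15625 = 5^(5 + 1) (b=5); 5→6: 6^(6 + 1) = 279936; 279936−1 = 279935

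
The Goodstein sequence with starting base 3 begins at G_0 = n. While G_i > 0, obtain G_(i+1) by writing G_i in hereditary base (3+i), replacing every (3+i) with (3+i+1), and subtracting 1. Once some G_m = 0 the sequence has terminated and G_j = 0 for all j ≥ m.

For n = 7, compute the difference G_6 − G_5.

0

G_0 = 7. HB_3(7) = 2·3 + 1. Bump = 9. G_1 = 8.
G_1 = 8. HB_4(8) = 2·4. Bump = 10. G_2 = 9.
G_2 = 9. HB_5(9) = 5 + 4. Bump = 10. G_3 = 9.
G_3 = 9. HB_6(9) = 6 + 3. Bump = 10. G_4 = 9.
G_4 = 9. HB_7(9) = 7 + 2. Bump = 10. G_5 = 9.
G_5 = 9. HB_8(9) = 8 + 1. Bump = 10. G_6 = 9.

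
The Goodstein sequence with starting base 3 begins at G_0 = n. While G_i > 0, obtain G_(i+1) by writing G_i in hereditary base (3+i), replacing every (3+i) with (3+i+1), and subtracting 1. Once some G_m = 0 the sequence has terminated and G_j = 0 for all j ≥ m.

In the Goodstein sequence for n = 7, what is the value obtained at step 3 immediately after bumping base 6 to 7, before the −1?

10

i=0: 7 = 2·3 + 1 (b=3); 3→4: 2·4 + 1 = 9; 9−1 = 8
i=1: 8 = 2·4 (b=4); 4→5: 2·5 = 10; 10−1 = 9
i=2: 9 = 5 + 4 (b=5); 5→6: 6 + 4 = 10; 10−1 = 9
i=3: 9 = 6 + 3 (b=6); 6→7: 7 + 3 = 10; 10−1 = 9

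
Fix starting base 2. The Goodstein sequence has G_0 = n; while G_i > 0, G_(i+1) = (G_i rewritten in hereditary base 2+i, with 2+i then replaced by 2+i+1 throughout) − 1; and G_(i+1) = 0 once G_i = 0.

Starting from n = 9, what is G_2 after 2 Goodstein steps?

1023

G_0 = 9. HB_2(9) = 2^(2 + 1) + 1. Bump = 82. G_1 = 81.
G_1 = 81. HB_3(81) = 3^(3 + 1). Bump = 1024. G_2 = 1023.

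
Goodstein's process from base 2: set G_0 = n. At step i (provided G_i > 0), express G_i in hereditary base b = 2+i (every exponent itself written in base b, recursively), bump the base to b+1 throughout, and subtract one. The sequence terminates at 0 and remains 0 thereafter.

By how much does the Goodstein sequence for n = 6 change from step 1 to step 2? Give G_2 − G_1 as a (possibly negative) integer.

base 2: 6 = 2^2 + 2; at 3: 3^3 + 3 = 30; next = 29
base 3: 29 = 3^3 + 2; at 4: 4^4 + 2 = 258; next = 257

228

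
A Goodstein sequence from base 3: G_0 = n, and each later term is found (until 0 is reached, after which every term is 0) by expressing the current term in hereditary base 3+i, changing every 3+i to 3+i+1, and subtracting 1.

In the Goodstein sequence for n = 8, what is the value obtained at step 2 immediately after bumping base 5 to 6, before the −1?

(0) 8|_3 = 2·3 + 2 ↦ 2·4 + 2|_4 = 10 ⇒ 9
(1) 9|_4 = 2·4 + 1 ↦ 2·5 + 1|_5 = 11 ⇒ 10
(2) 10|_5 = 2·5 ↦ 2·6|_6 = 12 ⇒ 11

12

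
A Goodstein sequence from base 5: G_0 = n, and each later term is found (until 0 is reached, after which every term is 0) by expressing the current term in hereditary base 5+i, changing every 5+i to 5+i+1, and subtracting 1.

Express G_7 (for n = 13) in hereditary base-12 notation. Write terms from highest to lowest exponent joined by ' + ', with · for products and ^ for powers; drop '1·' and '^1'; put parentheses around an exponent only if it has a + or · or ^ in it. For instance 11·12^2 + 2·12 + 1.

12 + 5

G_0=13  [base 5] 2·5 + 3  →[5↦6]→  2·6 + 3 = 15  −1 ⇒ G_1=14
G_1=14  [base 6] 2·6 + 2  →[6↦7]→  2·7 + 2 = 16  −1 ⇒ G_2=15
G_2=15  [base 7] 2·7 + 1  →[7↦8]→  2·8 + 1 = 17  −1 ⇒ G_3=16
G_3=16  [base 8] 2·8  →[8↦9]→  2·9 = 18  −1 ⇒ G_4=17
G_4=17  [base 9] 9 + 8  →[9↦10]→  10 + 8 = 18  −1 ⇒ G_5=17
G_5=17  [base 10] 10 + 7  →[10↦11]→  11 + 7 = 18  −1 ⇒ G_6=17
G_6=17  [base 11] 11 + 6  →[11↦12]→  12 + 6 = 18  −1 ⇒ G_7=17
G_7=17  [base 12] 12 + 5  →[12↦13]→  13 + 5 = 18  −1 ⇒ G_8=17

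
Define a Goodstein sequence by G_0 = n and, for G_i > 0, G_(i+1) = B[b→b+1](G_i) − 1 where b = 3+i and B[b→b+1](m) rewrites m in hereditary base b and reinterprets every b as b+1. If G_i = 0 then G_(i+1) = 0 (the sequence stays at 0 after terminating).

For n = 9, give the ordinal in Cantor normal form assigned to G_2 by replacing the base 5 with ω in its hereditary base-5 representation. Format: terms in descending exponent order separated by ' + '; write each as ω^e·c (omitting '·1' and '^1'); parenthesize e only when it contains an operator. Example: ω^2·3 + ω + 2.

ω·3 + 2

[0] 9 ≡ 3^2 (base 3). Lift 4: 16. −1: 15.
[1] 15 ≡ 3·4 + 3 (base 4). Lift 5: 18. −1: 17.
[2] 17 ≡ 3·5 + 2 (base 5). Lift 6: 20. −1: 19.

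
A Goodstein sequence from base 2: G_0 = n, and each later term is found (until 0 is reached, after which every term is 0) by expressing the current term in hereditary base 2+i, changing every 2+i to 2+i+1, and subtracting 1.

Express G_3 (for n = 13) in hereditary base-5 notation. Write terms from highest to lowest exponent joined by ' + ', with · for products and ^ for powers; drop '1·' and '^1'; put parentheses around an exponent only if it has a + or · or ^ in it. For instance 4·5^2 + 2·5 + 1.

5^(5 + 1) + 3·5^3 + 3·5^2 + 3·5 + 2

step 0: 13 = 2^(2 + 1) + 2^2 + 1; sub 3 for 2: 3^(3 + 1) + 3^3 + 1; = 109; G_1 = 109−1 = 108
step 1: 108 = 3^(3 + 1) + 3^3; sub 4 for 3: 4^(4 + 1) + 4^4; = 1280; G_2 = 1280−1 = 1279
step 2: 1279 = 4^(4 + 1) + 3·4^3 + 3·4^2 + 3·4 + 3; sub 5 for 4: 5^(5 + 1) + 3·5^3 + 3·5^2 + 3·5 + 3; = 16093; G_3 = 16093−1 = 16092
step 3: 16092 = 5^(5 + 1) + 3·5^3 + 3·5^2 + 3·5 + 2; sub 6 for 5: 6^(6 + 1) + 3·6^3 + 3·6^2 + 3·6 + 2; = 280712; G_4 = 280712−1 = 280711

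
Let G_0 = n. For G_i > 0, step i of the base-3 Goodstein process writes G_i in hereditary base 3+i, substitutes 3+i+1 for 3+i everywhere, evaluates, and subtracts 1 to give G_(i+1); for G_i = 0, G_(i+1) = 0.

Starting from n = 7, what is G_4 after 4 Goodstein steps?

base 3: 7 = 2·3 + 1; at 4: 2·4 + 1 = 9; next = 8
base 4: 8 = 2·4; at 5: 2·5 = 10; next = 9
base 5: 9 = 5 + 4; at 6: 6 + 4 = 10; next = 9
base 6: 9 = 6 + 3; at 7: 7 + 3 = 10; next = 9
base 7: 9 = 7 + 2; at 8: 8 + 2 = 10; next = 9

9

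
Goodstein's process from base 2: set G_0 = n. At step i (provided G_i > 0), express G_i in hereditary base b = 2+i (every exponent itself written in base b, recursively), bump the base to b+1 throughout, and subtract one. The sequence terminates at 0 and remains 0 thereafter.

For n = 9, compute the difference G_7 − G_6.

1111930522

[0] 9 ≡ 2^(2 + 1) + 1 (base 2). Lift 3: 82. −1: 81.
[1] 81 ≡ 3^(3 + 1) (base 3). Lift 4: 1024. −1: 1023.
[2] 1023 ≡ 3·4^4 + 3·4^3 + 3·4^2 + 3·4 + 3 (base 4). Lift 5: 9843. −1: 9842.
[3] 9842 ≡ 3·5^5 + 3·5^3 + 3·5^2 + 3·5 + 2 (base 5). Lift 6: 140744. −1: 140743.
[4] 140743 ≡ 3·6^6 + 3·6^3 + 3·6^2 + 3·6 + 1 (base 6). Lift 7: 2471827. −1: 2471826.
[5] 2471826 ≡ 3·7^7 + 3·7^3 + 3·7^2 + 3·7 (base 7). Lift 8: 50333400. −1: 50333399.
[6] 50333399 ≡ 3·8^8 + 3·8^3 + 3·8^2 + 2·8 + 7 (base 8). Lift 9: 1162263922. −1: 1162263921.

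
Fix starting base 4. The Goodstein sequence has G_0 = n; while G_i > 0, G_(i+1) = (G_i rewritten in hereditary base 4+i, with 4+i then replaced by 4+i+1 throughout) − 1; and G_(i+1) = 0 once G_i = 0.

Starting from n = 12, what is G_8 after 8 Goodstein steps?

19

G_0=12  [base 4] 3·4  →[4↦5]→  3·5 = 15  −1 ⇒ G_1=14
G_1=14  [base 5] 2·5 + 4  →[5↦6]→  2·6 + 4 = 16  −1 ⇒ G_2=15
G_2=15  [base 6] 2·6 + 3  →[6↦7]→  2·7 + 3 = 17  −1 ⇒ G_3=16
G_3=16  [base 7] 2·7 + 2  →[7↦8]→  2·8 + 2 = 18  −1 ⇒ G_4=17
G_4=17  [base 8] 2·8 + 1  →[8↦9]→  2·9 + 1 = 19  −1 ⇒ G_5=18
G_5=18  [base 9] 2·9  →[9↦10]→  2·10 = 20  −1 ⇒ G_6=19
G_6=19  [base 10] 10 + 9  →[10↦11]→  11 + 9 = 20  −1 ⇒ G_7=19
G_7=19  [base 11] 11 + 8  →[11↦12]→  12 + 8 = 20  −1 ⇒ G_8=19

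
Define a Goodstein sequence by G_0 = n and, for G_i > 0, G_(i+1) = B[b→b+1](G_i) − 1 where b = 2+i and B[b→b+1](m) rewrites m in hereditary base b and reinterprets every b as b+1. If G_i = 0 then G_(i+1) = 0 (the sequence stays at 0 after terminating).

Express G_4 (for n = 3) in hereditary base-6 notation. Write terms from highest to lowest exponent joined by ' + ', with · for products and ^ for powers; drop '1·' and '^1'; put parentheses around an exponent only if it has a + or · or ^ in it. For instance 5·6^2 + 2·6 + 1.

1

base 2: 3 = 2 + 1; at 3: 3 + 1 = 4; next = 3
base 3: 3 = 3; at 4: 4 = 4; next = 3
base 4: 3 = 3; at 5: 3 = 3; next = 2
base 5: 2 = 2; at 6: 2 = 2; next = 1
base 6: 1 = 1; at 7: 1 = 1; next = 0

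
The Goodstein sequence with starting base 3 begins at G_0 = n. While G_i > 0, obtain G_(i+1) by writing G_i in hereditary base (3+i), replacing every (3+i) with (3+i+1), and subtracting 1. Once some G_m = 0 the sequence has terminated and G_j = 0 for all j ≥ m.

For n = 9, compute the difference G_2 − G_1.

2

[0] 9 ≡ 3^2 (base 3). Lift 4: 16. −1: 15.
[1] 15 ≡ 3·4 + 3 (base 4). Lift 5: 18. −1: 17.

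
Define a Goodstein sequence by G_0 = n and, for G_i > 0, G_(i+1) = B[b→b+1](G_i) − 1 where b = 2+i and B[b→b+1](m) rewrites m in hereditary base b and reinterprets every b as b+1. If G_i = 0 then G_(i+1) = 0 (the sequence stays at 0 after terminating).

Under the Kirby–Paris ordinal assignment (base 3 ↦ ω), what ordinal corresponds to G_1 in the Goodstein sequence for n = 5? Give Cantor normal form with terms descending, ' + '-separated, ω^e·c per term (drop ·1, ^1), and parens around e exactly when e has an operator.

G_0 = 5. HB_2(5) = 2^2 + 1. Bump = 28. G_1 = 27.
G_1 = 27. HB_3(27) = 3^3. Bump = 256. G_2 = 255.

ω^ω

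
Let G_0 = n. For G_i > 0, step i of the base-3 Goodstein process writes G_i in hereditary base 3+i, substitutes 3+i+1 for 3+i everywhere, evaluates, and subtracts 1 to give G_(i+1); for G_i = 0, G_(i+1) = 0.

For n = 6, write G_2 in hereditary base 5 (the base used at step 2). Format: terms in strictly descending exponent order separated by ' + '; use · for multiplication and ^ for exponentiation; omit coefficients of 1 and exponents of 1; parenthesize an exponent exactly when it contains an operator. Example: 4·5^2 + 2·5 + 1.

base 3: 6 = 2·3; at 4: 2·4 = 8; next = 7
base 4: 7 = 4 + 3; at 5: 5 + 3 = 8; next = 7
base 5: 7 = 5 + 2; at 6: 6 + 2 = 8; next = 7

5 + 2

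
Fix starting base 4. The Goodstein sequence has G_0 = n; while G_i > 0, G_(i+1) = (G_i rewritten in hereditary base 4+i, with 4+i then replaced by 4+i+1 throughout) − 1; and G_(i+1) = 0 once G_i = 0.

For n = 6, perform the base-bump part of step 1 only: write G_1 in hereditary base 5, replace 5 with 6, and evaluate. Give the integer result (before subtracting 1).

i=0: 6 = 4 + 2 (b=4); 4→5: 5 + 2 = 7; 7−1 = 6
i=1: 6 = 5 + 1 (b=5); 5→6: 6 + 1 = 7; 7−1 = 6

7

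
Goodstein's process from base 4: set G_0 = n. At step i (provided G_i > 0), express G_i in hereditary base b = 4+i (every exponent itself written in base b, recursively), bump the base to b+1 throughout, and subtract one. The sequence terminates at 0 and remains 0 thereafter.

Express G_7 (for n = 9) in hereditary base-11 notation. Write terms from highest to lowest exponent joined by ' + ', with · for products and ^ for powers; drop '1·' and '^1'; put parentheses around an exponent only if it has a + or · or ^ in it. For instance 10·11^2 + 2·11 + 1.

base 4: 9 = 2·4 + 1; at 5: 2·5 + 1 = 11; next = 10
base 5: 10 = 2·5; at 6: 2·6 = 12; next = 11
base 6: 11 = 6 + 5; at 7: 7 + 5 = 12; next = 11
base 7: 11 = 7 + 4; at 8: 8 + 4 = 12; next = 11
base 8: 11 = 8 + 3; at 9: 9 + 3 = 12; next = 11
base 9: 11 = 9 + 2; at 10: 10 + 2 = 12; next = 11
base 10: 11 = 10 + 1; at 11: 11 + 1 = 12; next = 11
base 11: 11 = 11; at 12: 12 = 12; next = 11

11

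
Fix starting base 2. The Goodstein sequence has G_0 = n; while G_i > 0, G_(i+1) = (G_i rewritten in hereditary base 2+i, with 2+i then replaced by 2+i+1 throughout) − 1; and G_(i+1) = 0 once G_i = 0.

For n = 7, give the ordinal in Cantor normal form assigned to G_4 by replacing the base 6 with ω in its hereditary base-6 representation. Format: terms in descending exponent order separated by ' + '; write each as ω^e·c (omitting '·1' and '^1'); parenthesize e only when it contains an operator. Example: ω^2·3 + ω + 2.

ω^ω + 1

[0] 7 ≡ 2^2 + 2 + 1 (base 2). Lift 3: 31. −1: 30.
[1] 30 ≡ 3^3 + 3 (base 3). Lift 4: 260. −1: 259.
[2] 259 ≡ 4^4 + 3 (base 4). Lift 5: 3128. −1: 3127.
[3] 3127 ≡ 5^5 + 2 (base 5). Lift 6: 46658. −1: 46657.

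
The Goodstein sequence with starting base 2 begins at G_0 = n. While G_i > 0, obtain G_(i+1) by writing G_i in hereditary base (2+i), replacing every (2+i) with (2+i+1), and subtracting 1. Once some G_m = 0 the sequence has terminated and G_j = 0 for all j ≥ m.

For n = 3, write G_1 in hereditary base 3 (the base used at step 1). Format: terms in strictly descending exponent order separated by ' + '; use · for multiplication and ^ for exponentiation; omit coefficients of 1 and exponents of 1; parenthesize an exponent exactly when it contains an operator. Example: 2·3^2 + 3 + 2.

3

(0) 3|_2 = 2 + 1 ↦ 3 + 1|_3 = 4 ⇒ 3
(1) 3|_3 = 3 ↦ 4|_4 = 4 ⇒ 3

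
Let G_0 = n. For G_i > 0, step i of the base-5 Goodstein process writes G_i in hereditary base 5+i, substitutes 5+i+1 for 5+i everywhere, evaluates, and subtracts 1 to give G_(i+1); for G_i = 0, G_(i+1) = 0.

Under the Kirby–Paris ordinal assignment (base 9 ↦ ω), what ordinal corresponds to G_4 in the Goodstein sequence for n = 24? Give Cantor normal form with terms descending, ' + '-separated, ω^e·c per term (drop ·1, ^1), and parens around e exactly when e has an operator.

24 —HB5→ 4·5 + 4 —bump→ 4·6 + 4 = 28 —(−1)→ 27
27 —HB6→ 4·6 + 3 —bump→ 4·7 + 3 = 31 —(−1)→ 30
30 —HB7→ 4·7 + 2 —bump→ 4·8 + 2 = 34 —(−1)→ 33
33 —HB8→ 4·8 + 1 —bump→ 4·9 + 1 = 37 —(−1)→ 36
36 —HB9→ 4·9 —bump→ 4·10 = 40 —(−1)→ 39

ω·4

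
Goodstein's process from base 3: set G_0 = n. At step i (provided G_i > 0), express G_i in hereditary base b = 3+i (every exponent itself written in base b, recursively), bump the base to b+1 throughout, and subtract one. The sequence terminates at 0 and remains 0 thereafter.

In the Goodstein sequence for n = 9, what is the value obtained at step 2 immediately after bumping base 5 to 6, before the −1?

G_0=9  [base 3] 3^2  →[3↦4]→  4^2 = 16  −1 ⇒ G_1=15
G_1=15  [base 4] 3·4 + 3  →[4↦5]→  3·5 + 3 = 18  −1 ⇒ G_2=17
G_2=17  [base 5] 3·5 + 2  →[5↦6]→  3·6 + 2 = 20  −1 ⇒ G_3=19

20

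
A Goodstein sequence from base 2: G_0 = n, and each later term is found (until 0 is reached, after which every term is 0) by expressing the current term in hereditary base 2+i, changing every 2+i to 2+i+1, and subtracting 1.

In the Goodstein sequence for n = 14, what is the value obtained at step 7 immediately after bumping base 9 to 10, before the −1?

i=0: 14 = 2^(2 + 1) + 2^2 + 2 (b=2); 2→3: 3^(3 + 1) + 3^3 + 3 = 111; 111−1 = 110
i=1: 110 = 3^(3 + 1) + 3^3 + 2 (b=3); 3→4: 4^(4 + 1) + 4^4 + 2 = 1282; 1282−1 = 1281
i=2: 1281 = 4^(4 + 1) + 4^4 + 1 (b=4); 4→5: 5^(5 + 1) + 5^5 + 1 = 18751; 18751−1 = 18750
i=3: 18750 = 5^(5 + 1) + 5^5 (b=5); 5→6: 6^(6 + 1) + 6^6 = 326592; 326592−1 = 326591
i=4: 326591 = 6^(6 + 1) + 5·6^5 + 5·6^4 + 5·6^3 + 5·6^2 + 5·6 + 5 (b=6); 6→7: 7^(7 + 1) + 5·7^5 + 5·7^4 + 5·7^3 + 5·7^2 + 5·7 + 5 = 5862841; 5862841−1 = 5862840
i=5: 5862840 = 7^(7 + 1) + 5·7^5 + 5·7^4 + 5·7^3 + 5·7^2 + 5·7 + 4 (b=7); 7→8: 8^(8 + 1) + 5·8^5 + 5·8^4 + 5·8^3 + 5·8^2 + 5·8 + 4 = 134404972; 134404972−1 = 134404971
i=6: 134404971 = 8^(8 + 1) + 5·8^5 + 5·8^4 + 5·8^3 + 5·8^2 + 5·8 + 3 (b=8); 8→9: 9^(9 + 1) + 5·9^5 + 5·9^4 + 5·9^3 + 5·9^2 + 5·9 + 3 = 3487116549; 3487116549−1 = 3487116548
i=7: 3487116548 = 9^(9 + 1) + 5·9^5 + 5·9^4 + 5·9^3 + 5·9^2 + 5·9 + 2 (b=9); 9→10: 10^(10 + 1) + 5·10^5 + 5·10^4 + 5·10^3 + 5·10^2 + 5·10 + 2 = 100000555552; 100000555552−1 = 100000555551

100000555552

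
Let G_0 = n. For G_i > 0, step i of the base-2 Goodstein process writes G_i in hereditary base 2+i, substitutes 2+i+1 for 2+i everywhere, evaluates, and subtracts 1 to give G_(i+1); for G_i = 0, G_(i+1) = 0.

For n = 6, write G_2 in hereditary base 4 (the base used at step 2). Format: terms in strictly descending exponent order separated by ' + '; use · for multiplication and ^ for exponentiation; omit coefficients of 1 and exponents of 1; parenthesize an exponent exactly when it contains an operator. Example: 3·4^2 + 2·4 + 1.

base 2: 6 = 2^2 + 2; at 3: 3^3 + 3 = 30; next = 29
base 3: 29 = 3^3 + 2; at 4: 4^4 + 2 = 258; next = 257
base 4: 257 = 4^4 + 1; at 5: 5^5 + 1 = 3126; next = 3125

4^4 + 1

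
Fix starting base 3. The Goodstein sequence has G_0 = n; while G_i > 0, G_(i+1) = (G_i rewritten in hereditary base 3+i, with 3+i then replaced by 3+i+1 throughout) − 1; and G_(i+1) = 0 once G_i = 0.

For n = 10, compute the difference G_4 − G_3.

3

base 3: 10 = 3^2 + 1; at 4: 4^2 + 1 = 17; next = 16
base 4: 16 = 4^2; at 5: 5^2 = 25; next = 24
base 5: 24 = 4·5 + 4; at 6: 4·6 + 4 = 28; next = 27
base 6: 27 = 4·6 + 3; at 7: 4·7 + 3 = 31; next = 30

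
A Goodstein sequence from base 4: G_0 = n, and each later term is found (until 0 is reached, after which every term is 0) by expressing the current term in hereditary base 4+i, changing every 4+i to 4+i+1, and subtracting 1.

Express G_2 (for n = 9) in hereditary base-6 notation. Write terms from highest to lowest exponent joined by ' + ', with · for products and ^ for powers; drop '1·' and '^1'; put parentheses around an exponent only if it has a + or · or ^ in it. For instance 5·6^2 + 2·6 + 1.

6 + 5

9 —HB4→ 2·4 + 1 —bump→ 2·5 + 1 = 11 —(−1)→ 10
10 —HB5→ 2·5 —bump→ 2·6 = 12 —(−1)→ 11
11 —HB6→ 6 + 5 —bump→ 7 + 5 = 12 —(−1)→ 11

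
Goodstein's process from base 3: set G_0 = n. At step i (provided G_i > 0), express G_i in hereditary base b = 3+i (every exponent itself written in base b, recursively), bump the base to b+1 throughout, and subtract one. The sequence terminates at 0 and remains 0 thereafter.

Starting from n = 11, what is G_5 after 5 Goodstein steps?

(0) 11|_3 = 3^2 + 2 ↦ 4^2 + 2|_4 = 18 ⇒ 17
(1) 17|_4 = 4^2 + 1 ↦ 5^2 + 1|_5 = 26 ⇒ 25
(2) 25|_5 = 5^2 ↦ 6^2|_6 = 36 ⇒ 35
(3) 35|_6 = 5·6 + 5 ↦ 5·7 + 5|_7 = 40 ⇒ 39
(4) 39|_7 = 5·7 + 4 ↦ 5·8 + 4|_8 = 44 ⇒ 43
(5) 43|_8 = 5·8 + 3 ↦ 5·9 + 3|_9 = 48 ⇒ 47

43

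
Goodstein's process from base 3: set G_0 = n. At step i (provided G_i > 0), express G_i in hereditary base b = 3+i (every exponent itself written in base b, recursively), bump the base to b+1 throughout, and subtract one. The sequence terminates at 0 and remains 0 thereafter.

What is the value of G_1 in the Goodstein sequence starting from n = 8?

9

step 0: 8 = 2·3 + 2; sub 4 for 3: 2·4 + 2; = 10; G_1 = 10−1 = 9
step 1: 9 = 2·4 + 1; sub 5 for 4: 2·5 + 1; = 11; G_2 = 11−1 = 10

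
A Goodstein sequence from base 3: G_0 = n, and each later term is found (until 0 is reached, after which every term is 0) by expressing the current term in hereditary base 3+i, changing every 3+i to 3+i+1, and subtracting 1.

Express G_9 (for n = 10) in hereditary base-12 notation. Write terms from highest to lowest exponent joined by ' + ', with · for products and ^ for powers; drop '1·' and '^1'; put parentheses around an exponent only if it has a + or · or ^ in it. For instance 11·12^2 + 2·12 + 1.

3·12 + 7

(0) 10|_3 = 3^2 + 1 ↦ 4^2 + 1|_4 = 17 ⇒ 16
(1) 16|_4 = 4^2 ↦ 5^2|_5 = 25 ⇒ 24
(2) 24|_5 = 4·5 + 4 ↦ 4·6 + 4|_6 = 28 ⇒ 27
(3) 27|_6 = 4·6 + 3 ↦ 4·7 + 3|_7 = 31 ⇒ 30
(4) 30|_7 = 4·7 + 2 ↦ 4·8 + 2|_8 = 34 ⇒ 33
(5) 33|_8 = 4·8 + 1 ↦ 4·9 + 1|_9 = 37 ⇒ 36
(6) 36|_9 = 4·9 ↦ 4·10|_10 = 40 ⇒ 39
(7) 39|_10 = 3·10 + 9 ↦ 3·11 + 9|_11 = 42 ⇒ 41
(8) 41|_11 = 3·11 + 8 ↦ 3·12 + 8|_12 = 44 ⇒ 43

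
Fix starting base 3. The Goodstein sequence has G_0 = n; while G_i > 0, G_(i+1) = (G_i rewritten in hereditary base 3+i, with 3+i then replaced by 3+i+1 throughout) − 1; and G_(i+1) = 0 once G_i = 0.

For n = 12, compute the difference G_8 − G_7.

i=0: 12 = 3^2 + 3 (b=3); 3→4: 4^2 + 4 = 20; 20−1 = 19
i=1: 19 = 4^2 + 3 (b=4); 4→5: 5^2 + 3 = 28; 28−1 = 27
i=2: 27 = 5^2 + 2 (b=5); 5→6: 6^2 + 2 = 38; 38−1 = 37
i=3: 37 = 6^2 + 1 (b=6); 6→7: 7^2 + 1 = 50; 50−1 = 49
i=4: 49 = 7^2 (b=7); 7→8: 8^2 = 64; 64−1 = 63
i=5: 63 = 7·8 + 7 (b=8); 8→9: 7·9 + 7 = 70; 70−1 = 69
i=6: 69 = 7·9 + 6 (b=9); 9→10: 7·10 + 6 = 76; 76−1 = 75
i=7: 75 = 7·10 + 5 (b=10); 10→11: 7·11 + 5 = 82; 82−1 = 81

6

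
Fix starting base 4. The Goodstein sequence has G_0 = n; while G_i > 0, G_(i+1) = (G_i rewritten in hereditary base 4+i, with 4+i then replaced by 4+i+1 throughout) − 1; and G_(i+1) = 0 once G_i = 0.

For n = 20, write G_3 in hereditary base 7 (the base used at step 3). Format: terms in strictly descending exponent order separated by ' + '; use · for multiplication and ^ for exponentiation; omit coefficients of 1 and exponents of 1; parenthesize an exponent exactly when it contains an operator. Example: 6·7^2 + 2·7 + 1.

base 4: 20 = 4^2 + 4; at 5: 5^2 + 5 = 30; next = 29
base 5: 29 = 5^2 + 4; at 6: 6^2 + 4 = 40; next = 39
base 6: 39 = 6^2 + 3; at 7: 7^2 + 3 = 52; next = 51
base 7: 51 = 7^2 + 2; at 8: 8^2 + 2 = 66; next = 65

7^2 + 2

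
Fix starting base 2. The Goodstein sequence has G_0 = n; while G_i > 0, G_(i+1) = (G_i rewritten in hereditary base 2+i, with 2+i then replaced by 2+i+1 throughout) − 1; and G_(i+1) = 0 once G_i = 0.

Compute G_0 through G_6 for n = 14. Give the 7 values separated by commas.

14, 110, 1281, 18750, 326591, 5862840, 134404971

(0) 14|_2 = 2^(2 + 1) + 2^2 + 2 ↦ 3^(3 + 1) + 3^3 + 3|_3 = 111 ⇒ 110
(1) 110|_3 = 3^(3 + 1) + 3^3 + 2 ↦ 4^(4 + 1) + 4^4 + 2|_4 = 1282 ⇒ 1281
(2) 1281|_4 = 4^(4 + 1) + 4^4 + 1 ↦ 5^(5 + 1) + 5^5 + 1|_5 = 18751 ⇒ 18750
(3) 18750|_5 = 5^(5 + 1) + 5^5 ↦ 6^(6 + 1) + 6^6|_6 = 326592 ⇒ 326591
(4) 326591|_6 = 6^(6 + 1) + 5·6^5 + 5·6^4 + 5·6^3 + 5·6^2 + 5·6 + 5 ↦ 7^(7 + 1) + 5·7^5 + 5·7^4 + 5·7^3 + 5·7^2 + 5·7 + 5|_7 = 5862841 ⇒ 5862840
(5) 5862840|_7 = 7^(7 + 1) + 5·7^5 + 5·7^4 + 5·7^3 + 5·7^2 + 5·7 + 4 ↦ 8^(8 + 1) + 5·8^5 + 5·8^4 + 5·8^3 + 5·8^2 + 5·8 + 4|_8 = 134404972 ⇒ 134404971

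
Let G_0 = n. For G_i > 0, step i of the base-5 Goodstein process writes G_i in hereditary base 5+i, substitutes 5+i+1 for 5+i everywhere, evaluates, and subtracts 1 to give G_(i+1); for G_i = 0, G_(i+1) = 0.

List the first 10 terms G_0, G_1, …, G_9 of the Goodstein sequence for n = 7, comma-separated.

[0] 7 ≡ 5 + 2 (base 5). Lift 6: 8. −1: 7.
[1] 7 ≡ 6 + 1 (base 6). Lift 7: 8. −1: 7.
[2] 7 ≡ 7 (base 7). Lift 8: 8. −1: 7.
[3] 7 ≡ 7 (base 8). Lift 9: 7. −1: 6.
[4] 6 ≡ 6 (base 9). Lift 10: 6. −1: 5.
[5] 5 ≡ 5 (base 10). Lift 11: 5. −1: 4.
[6] 4 ≡ 4 (base 11). Lift 12: 4. −1: 3.
[7] 3 ≡ 3 (base 12). Lift 13: 3. −1: 2.
[8] 2 ≡ 2 (base 13). Lift 14: 2. −1: 1.

7, 7, 7, 7, 6, 5, 4, 3, 2, 1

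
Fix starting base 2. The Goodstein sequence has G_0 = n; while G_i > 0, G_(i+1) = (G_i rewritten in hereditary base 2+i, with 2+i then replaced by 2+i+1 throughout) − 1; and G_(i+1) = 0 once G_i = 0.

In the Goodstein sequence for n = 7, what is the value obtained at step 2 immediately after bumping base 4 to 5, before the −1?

3128

step 0: 7 = 2^2 + 2 + 1; sub 3 for 2: 3^3 + 3 + 1; = 31; G_1 = 31−1 = 30
step 1: 30 = 3^3 + 3; sub 4 for 3: 4^4 + 4; = 260; G_2 = 260−1 = 259
step 2: 259 = 4^4 + 3; sub 5 for 4: 5^5 + 3; = 3128; G_3 = 3128−1 = 3127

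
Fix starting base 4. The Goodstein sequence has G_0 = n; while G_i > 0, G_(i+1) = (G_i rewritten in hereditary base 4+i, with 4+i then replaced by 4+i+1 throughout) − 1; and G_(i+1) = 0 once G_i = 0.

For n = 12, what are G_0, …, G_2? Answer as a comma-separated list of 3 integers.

(0) 12|_4 = 3·4 ↦ 3·5|_5 = 15 ⇒ 14
(1) 14|_5 = 2·5 + 4 ↦ 2·6 + 4|_6 = 16 ⇒ 15

12, 14, 15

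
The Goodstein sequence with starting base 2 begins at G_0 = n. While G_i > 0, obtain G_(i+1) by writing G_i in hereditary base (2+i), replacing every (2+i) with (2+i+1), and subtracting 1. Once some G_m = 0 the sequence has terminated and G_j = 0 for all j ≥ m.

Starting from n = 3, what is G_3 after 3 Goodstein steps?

2

[0] 3 ≡ 2 + 1 (base 2). Lift 3: 4. −1: 3.
[1] 3 ≡ 3 (base 3). Lift 4: 4. −1: 3.
[2] 3 ≡ 3 (base 4). Lift 5: 3. −1: 2.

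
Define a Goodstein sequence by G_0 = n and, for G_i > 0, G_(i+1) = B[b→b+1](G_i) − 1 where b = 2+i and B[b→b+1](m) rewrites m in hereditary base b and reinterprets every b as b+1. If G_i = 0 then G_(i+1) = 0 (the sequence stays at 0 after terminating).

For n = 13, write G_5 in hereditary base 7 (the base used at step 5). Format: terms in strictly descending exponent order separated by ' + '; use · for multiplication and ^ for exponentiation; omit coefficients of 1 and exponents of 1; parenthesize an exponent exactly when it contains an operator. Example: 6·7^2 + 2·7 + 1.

13 —HB2→ 2^(2 + 1) + 2^2 + 1 —bump→ 3^(3 + 1) + 3^3 + 1 = 109 —(−1)→ 108
108 —HB3→ 3^(3 + 1) + 3^3 —bump→ 4^(4 + 1) + 4^4 = 1280 —(−1)→ 1279
1279 —HB4→ 4^(4 + 1) + 3·4^3 + 3·4^2 + 3·4 + 3 —bump→ 5^(5 + 1) + 3·5^3 + 3·5^2 + 3·5 + 3 = 16093 —(−1)→ 16092
16092 —HB5→ 5^(5 + 1) + 3·5^3 + 3·5^2 + 3·5 + 2 —bump→ 6^(6 + 1) + 3·6^3 + 3·6^2 + 3·6 + 2 = 280712 —(−1)→ 280711
280711 —HB6→ 6^(6 + 1) + 3·6^3 + 3·6^2 + 3·6 + 1 —bump→ 7^(7 + 1) + 3·7^3 + 3·7^2 + 3·7 + 1 = 5765999 —(−1)→ 5765998
5765998 —HB7→ 7^(7 + 1) + 3·7^3 + 3·7^2 + 3·7 —bump→ 8^(8 + 1) + 3·8^3 + 3·8^2 + 3·8 = 134219480 —(−1)→ 134219479

7^(7 + 1) + 3·7^3 + 3·7^2 + 3·7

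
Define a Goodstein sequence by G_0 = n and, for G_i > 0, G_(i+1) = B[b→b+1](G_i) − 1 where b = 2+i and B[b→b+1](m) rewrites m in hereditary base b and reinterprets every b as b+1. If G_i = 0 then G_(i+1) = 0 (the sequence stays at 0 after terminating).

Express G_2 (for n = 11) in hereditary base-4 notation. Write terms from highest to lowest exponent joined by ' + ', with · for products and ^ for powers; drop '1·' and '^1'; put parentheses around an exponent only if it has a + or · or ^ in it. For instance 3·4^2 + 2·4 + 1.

4^(4 + 1) + 3

step 0: 11 = 2^(2 + 1) + 2 + 1; sub 3 for 2: 3^(3 + 1) + 3 + 1; = 85; G_1 = 85−1 = 84
step 1: 84 = 3^(3 + 1) + 3; sub 4 for 3: 4^(4 + 1) + 4; = 1028; G_2 = 1028−1 = 1027
step 2: 1027 = 4^(4 + 1) + 3; sub 5 for 4: 5^(5 + 1) + 3; = 15628; G_3 = 15628−1 = 15627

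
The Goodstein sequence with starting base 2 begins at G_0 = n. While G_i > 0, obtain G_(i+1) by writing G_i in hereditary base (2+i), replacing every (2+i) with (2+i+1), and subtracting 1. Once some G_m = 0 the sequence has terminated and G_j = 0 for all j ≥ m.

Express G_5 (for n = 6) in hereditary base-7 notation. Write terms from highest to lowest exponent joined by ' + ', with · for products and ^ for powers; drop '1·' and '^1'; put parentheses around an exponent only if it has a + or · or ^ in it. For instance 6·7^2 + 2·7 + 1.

5·7^5 + 5·7^4 + 5·7^3 + 5·7^2 + 5·7 + 4

base 2: 6 = 2^2 + 2; at 3: 3^3 + 3 = 30; next = 29
base 3: 29 = 3^3 + 2; at 4: 4^4 + 2 = 258; next = 257
base 4: 257 = 4^4 + 1; at 5: 5^5 + 1 = 3126; next = 3125
base 5: 3125 = 5^5; at 6: 6^6 = 46656; next = 46655
base 6: 46655 = 5·6^5 + 5·6^4 + 5·6^3 + 5·6^2 + 5·6 + 5; at 7: 5·7^5 + 5·7^4 + 5·7^3 + 5·7^2 + 5·7 + 5 = 98040; next = 98039
base 7: 98039 = 5·7^5 + 5·7^4 + 5·7^3 + 5·7^2 + 5·7 + 4; at 8: 5·8^5 + 5·8^4 + 5·8^3 + 5·8^2 + 5·8 + 4 = 187244; next = 187243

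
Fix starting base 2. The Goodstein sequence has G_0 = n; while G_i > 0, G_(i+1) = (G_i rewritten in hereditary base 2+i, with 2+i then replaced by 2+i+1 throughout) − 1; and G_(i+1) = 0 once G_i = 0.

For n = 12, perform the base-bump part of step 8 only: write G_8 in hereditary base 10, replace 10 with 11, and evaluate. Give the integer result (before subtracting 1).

3138428376975

[0] 12 ≡ 2^(2 + 1) + 2^2 (base 2). Lift 3: 108. −1: 107.
[1] 107 ≡ 3^(3 + 1) + 2·3^2 + 2·3 + 2 (base 3). Lift 4: 1066. −1: 1065.
[2] 1065 ≡ 4^(4 + 1) + 2·4^2 + 2·4 + 1 (base 4). Lift 5: 15686. −1: 15685.
[3] 15685 ≡ 5^(5 + 1) + 2·5^2 + 2·5 (base 5). Lift 6: 280020. −1: 280019.
[4] 280019 ≡ 6^(6 + 1) + 2·6^2 + 6 + 5 (base 6). Lift 7: 5764911. −1: 5764910.
[5] 5764910 ≡ 7^(7 + 1) + 2·7^2 + 7 + 4 (base 7). Lift 8: 134217868. −1: 134217867.
[6] 134217867 ≡ 8^(8 + 1) + 2·8^2 + 8 + 3 (base 8). Lift 9: 3486784575. −1: 3486784574.
[7] 3486784574 ≡ 9^(9 + 1) + 2·9^2 + 9 + 2 (base 9). Lift 10: 100000000212. −1: 100000000211.
[8] 100000000211 ≡ 10^(10 + 1) + 2·10^2 + 10 + 1 (base 10). Lift 11: 3138428376975. −1: 3138428376974.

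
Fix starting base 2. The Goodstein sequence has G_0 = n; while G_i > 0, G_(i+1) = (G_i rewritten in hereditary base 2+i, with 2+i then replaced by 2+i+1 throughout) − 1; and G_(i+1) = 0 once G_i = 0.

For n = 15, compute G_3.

base 2: 15 = 2^(2 + 1) + 2^2 + 2 + 1; at 3: 3^(3 + 1) + 3^3 + 3 + 1 = 112; next = 111
base 3: 111 = 3^(3 + 1) + 3^3 + 3; at 4: 4^(4 + 1) + 4^4 + 4 = 1284; next = 1283
base 4: 1283 = 4^(4 + 1) + 4^4 + 3; at 5: 5^(5 + 1) + 5^5 + 3 = 18753; next = 18752
base 5: 18752 = 5^(5 + 1) + 5^5 + 2; at 6: 6^(6 + 1) + 6^6 + 2 = 326594; next = 326593

18752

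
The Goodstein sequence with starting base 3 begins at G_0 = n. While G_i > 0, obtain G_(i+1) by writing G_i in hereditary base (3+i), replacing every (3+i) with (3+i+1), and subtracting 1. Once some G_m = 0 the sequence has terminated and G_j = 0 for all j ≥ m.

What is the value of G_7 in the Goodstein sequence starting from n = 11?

G_0 = 11. HB_3(11) = 3^2 + 2. Bump = 18. G_1 = 17.
G_1 = 17. HB_4(17) = 4^2 + 1. Bump = 26. G_2 = 25.
G_2 = 25. HB_5(25) = 5^2. Bump = 36. G_3 = 35.
G_3 = 35. HB_6(35) = 5·6 + 5. Bump = 40. G_4 = 39.
G_4 = 39. HB_7(39) = 5·7 + 4. Bump = 44. G_5 = 43.
G_5 = 43. HB_8(43) = 5·8 + 3. Bump = 48. G_6 = 47.
G_6 = 47. HB_9(47) = 5·9 + 2. Bump = 52. G_7 = 51.
G_7 = 51. HB_10(51) = 5·10 + 1. Bump = 56. G_8 = 55.

51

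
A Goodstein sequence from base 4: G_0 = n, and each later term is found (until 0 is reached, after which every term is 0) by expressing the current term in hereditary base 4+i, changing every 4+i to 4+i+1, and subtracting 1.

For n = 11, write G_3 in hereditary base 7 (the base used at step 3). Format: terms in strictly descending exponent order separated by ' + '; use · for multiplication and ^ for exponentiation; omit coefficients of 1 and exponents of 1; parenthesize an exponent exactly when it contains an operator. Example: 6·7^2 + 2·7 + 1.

11 —HB4→ 2·4 + 3 —bump→ 2·5 + 3 = 13 —(−1)→ 12
12 —HB5→ 2·5 + 2 —bump→ 2·6 + 2 = 14 —(−1)→ 13
13 —HB6→ 2·6 + 1 —bump→ 2·7 + 1 = 15 —(−1)→ 14
14 —HB7→ 2·7 —bump→ 2·8 = 16 —(−1)→ 15

2·7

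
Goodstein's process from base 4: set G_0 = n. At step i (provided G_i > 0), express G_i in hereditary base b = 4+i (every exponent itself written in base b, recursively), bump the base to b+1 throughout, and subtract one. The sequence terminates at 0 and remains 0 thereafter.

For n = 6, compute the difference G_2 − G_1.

G_0 = 6. HB_4(6) = 4 + 2. Bump = 7. G_1 = 6.
G_1 = 6. HB_5(6) = 5 + 1. Bump = 7. G_2 = 6.

0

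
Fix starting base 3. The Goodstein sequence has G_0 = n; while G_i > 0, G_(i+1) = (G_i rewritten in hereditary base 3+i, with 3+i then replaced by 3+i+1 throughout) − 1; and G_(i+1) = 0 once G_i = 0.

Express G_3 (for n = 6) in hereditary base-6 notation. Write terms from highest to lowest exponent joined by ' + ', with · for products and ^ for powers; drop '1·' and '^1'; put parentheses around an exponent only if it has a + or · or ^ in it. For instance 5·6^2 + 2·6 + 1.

base 3: 6 = 2·3; at 4: 2·4 = 8; next = 7
base 4: 7 = 4 + 3; at 5: 5 + 3 = 8; next = 7
base 5: 7 = 5 + 2; at 6: 6 + 2 = 8; next = 7

6 + 1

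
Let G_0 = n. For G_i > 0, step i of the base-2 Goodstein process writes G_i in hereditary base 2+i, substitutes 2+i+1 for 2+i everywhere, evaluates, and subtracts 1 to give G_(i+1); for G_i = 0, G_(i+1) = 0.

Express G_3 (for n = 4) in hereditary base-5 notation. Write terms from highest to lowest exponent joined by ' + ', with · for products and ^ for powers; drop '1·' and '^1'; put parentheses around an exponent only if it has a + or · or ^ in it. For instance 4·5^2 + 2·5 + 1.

(0) 4|_2 = 2^2 ↦ 3^3|_3 = 27 ⇒ 26
(1) 26|_3 = 2·3^2 + 2·3 + 2 ↦ 2·4^2 + 2·4 + 2|_4 = 42 ⇒ 41
(2) 41|_4 = 2·4^2 + 2·4 + 1 ↦ 2·5^2 + 2·5 + 1|_5 = 61 ⇒ 60
(3) 60|_5 = 2·5^2 + 2·5 ↦ 2·6^2 + 2·6|_6 = 84 ⇒ 83

2·5^2 + 2·5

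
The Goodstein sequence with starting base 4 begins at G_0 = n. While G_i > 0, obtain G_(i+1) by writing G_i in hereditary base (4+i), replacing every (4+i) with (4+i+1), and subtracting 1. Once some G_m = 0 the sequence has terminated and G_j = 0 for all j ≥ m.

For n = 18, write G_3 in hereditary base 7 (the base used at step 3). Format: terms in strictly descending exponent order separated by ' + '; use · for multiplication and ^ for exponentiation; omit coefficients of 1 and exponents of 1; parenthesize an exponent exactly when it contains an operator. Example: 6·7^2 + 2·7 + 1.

6·7 + 6

base 4: 18 = 4^2 + 2; at 5: 5^2 + 2 = 27; next = 26
base 5: 26 = 5^2 + 1; at 6: 6^2 + 1 = 37; next = 36
base 6: 36 = 6^2; at 7: 7^2 = 49; next = 48
base 7: 48 = 6·7 + 6; at 8: 6·8 + 6 = 54; next = 53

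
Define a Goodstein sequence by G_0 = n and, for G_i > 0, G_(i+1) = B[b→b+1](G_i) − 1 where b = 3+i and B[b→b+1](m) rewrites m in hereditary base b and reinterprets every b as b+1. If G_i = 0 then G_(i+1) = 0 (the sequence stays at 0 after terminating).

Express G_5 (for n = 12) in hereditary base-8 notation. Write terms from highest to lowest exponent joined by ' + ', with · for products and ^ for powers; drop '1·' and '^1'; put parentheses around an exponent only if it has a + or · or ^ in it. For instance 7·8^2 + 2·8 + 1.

7·8 + 7

G_0=12  [base 3] 3^2 + 3  →[3↦4]→  4^2 + 4 = 20  −1 ⇒ G_1=19
G_1=19  [base 4] 4^2 + 3  →[4↦5]→  5^2 + 3 = 28  −1 ⇒ G_2=27
G_2=27  [base 5] 5^2 + 2  →[5↦6]→  6^2 + 2 = 38  −1 ⇒ G_3=37
G_3=37  [base 6] 6^2 + 1  →[6↦7]→  7^2 + 1 = 50  −1 ⇒ G_4=49
G_4=49  [base 7] 7^2  →[7↦8]→  8^2 = 64  −1 ⇒ G_5=63
G_5=63  [base 8] 7·8 + 7  →[8↦9]→  7·9 + 7 = 70  −1 ⇒ G_6=69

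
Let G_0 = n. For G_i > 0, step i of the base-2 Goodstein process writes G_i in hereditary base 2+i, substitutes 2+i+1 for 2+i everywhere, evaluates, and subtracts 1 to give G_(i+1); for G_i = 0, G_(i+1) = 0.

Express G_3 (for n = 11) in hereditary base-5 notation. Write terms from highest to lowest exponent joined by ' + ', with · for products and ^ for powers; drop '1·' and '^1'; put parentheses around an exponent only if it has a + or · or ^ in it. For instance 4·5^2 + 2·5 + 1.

5^(5 + 1) + 2

i=0: 11 = 2^(2 + 1) + 2 + 1 (b=2); 2→3: 3^(3 + 1) + 3 + 1 = 85; 85−1 = 84
i=1: 84 = 3^(3 + 1) + 3 (b=3); 3→4: 4^(4 + 1) + 4 = 1028; 1028−1 = 1027
i=2: 1027 = 4^(4 + 1) + 3 (b=4); 4→5: 5^(5 + 1) + 3 = 15628; 15628−1 = 15627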